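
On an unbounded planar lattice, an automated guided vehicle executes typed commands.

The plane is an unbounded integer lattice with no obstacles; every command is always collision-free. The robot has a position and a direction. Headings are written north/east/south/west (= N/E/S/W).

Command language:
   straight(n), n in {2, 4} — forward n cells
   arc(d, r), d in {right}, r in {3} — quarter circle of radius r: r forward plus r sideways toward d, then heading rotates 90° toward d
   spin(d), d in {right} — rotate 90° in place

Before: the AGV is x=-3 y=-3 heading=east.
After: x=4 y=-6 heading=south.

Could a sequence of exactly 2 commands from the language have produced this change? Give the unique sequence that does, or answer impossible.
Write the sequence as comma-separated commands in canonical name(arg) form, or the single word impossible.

key: order matters: swapping straight(4) and arc(right, 3) lands elsewhere
begin: x=-3 y=-3 heading=east
step 1 (straight(4)): x=1 y=-3 heading=east
step 2 (arc(right, 3)): x=4 y=-6 heading=south
no other 2-command option fits: unique.

straight(4), arc(right, 3)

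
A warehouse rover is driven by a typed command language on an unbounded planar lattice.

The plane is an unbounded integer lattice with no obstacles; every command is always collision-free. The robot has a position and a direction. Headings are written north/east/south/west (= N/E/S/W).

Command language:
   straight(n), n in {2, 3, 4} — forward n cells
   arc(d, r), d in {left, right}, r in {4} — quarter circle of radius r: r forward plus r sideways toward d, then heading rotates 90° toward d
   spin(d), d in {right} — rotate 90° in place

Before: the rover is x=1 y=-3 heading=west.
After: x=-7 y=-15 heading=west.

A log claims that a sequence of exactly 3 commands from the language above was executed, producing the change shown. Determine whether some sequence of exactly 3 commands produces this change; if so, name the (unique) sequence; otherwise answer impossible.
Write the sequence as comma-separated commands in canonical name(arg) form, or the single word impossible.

arc(left, 4), straight(4), arc(right, 4)

key: still facing W at the end — net rotation zero over 3 steps
start: x=1 y=-3 heading=west
step 1 (arc(left, 4)): x=-3 y=-7 heading=south
step 2 (straight(4)): x=-3 y=-11 heading=south
step 3 (arc(right, 4)): x=-7 y=-15 heading=west
no rival 3-sequence matches.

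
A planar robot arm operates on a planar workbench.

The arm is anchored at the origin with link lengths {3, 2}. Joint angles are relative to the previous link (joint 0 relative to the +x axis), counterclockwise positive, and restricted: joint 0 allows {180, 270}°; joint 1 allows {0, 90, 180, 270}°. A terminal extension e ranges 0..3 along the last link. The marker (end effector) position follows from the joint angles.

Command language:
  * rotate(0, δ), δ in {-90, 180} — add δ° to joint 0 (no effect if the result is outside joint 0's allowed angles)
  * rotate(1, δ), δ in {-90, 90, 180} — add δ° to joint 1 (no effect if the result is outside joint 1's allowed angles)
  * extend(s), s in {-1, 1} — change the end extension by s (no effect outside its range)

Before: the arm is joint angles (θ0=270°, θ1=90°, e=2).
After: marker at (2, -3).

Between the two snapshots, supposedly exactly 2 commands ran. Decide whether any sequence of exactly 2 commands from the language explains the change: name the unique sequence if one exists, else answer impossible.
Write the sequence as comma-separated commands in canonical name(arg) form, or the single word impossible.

t0: joint angles (θ0=270°, θ1=90°, e=2)
[1] after extend(-1): joint angles (θ0=270°, θ1=90°, e=1)
[2] after extend(-1): joint angles (θ0=270°, θ1=90°, e=0)
no other 2-command option fits: unique.

extend(-1), extend(-1)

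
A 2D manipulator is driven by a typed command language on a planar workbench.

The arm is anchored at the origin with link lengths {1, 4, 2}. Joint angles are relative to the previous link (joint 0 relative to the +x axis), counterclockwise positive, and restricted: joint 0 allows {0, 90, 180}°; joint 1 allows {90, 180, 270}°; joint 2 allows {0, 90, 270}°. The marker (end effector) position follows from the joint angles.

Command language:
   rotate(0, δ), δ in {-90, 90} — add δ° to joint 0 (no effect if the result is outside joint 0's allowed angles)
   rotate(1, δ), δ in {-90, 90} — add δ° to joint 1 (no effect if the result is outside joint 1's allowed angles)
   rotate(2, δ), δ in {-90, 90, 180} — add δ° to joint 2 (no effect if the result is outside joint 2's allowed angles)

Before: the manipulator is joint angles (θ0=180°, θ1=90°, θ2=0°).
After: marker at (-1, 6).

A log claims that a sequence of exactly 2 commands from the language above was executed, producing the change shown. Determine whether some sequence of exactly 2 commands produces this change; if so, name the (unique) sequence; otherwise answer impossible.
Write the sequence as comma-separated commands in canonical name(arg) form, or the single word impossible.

begin: joint angles (θ0=180°, θ1=90°, θ2=0°)
[1] after rotate(1, 90): joint angles (θ0=180°, θ1=180°, θ2=0°)
[2] after rotate(1, 90): joint angles (θ0=180°, θ1=270°, θ2=0°)
no rival 2-sequence matches.

rotate(1, 90), rotate(1, 90)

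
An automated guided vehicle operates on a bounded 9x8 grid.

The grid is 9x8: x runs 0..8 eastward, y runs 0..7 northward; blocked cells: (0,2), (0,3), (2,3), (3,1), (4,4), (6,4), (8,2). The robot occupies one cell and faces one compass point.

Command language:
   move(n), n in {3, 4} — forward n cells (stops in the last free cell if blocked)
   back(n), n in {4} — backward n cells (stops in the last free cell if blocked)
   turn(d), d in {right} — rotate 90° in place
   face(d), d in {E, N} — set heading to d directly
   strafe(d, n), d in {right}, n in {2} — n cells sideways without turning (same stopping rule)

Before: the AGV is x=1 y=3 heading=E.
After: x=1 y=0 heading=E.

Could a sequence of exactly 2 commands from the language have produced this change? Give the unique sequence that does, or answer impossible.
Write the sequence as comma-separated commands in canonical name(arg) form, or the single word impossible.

key: still facing E at the end — nothing in the sequence rotates
initial: x=1 y=3 heading=E
t=1 strafe(right, 2) ⇒ x=1 y=1 heading=E
t=2 strafe(right, 2) ⇒ x=1 y=0 heading=E
no rival 2-sequence matches.

strafe(right, 2), strafe(right, 2)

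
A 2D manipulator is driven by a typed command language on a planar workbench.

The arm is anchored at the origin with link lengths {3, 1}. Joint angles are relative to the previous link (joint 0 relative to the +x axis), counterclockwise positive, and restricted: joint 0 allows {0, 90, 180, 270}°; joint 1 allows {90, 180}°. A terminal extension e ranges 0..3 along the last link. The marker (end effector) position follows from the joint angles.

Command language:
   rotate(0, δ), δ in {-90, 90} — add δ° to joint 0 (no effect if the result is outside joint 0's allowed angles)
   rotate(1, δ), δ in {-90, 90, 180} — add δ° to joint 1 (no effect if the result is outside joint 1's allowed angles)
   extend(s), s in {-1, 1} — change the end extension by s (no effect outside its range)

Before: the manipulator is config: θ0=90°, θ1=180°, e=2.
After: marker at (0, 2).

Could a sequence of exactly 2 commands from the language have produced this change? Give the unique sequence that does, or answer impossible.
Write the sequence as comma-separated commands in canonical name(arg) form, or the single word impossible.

extend(-1), extend(-1)

begin: config: θ0=90°, θ1=180°, e=2
1. extend(-1) → config: θ0=90°, θ1=180°, e=1
2. extend(-1) → config: θ0=90°, θ1=180°, e=0
no other 2-command option fits: unique.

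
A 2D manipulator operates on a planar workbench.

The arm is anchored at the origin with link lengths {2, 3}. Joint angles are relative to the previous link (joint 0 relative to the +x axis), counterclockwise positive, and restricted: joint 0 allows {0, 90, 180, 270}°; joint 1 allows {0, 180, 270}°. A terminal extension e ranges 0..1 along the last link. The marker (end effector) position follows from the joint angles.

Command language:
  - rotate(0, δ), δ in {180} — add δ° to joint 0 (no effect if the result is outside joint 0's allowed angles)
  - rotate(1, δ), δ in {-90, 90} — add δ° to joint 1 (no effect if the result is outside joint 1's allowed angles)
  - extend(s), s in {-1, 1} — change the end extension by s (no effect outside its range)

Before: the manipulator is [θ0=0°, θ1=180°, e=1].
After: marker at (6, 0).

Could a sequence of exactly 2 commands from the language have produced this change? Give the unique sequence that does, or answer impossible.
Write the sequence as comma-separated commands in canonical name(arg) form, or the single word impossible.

rotate(1, 90), rotate(1, 90)

begin: [θ0=0°, θ1=180°, e=1]
1. rotate(1, 90) → [θ0=0°, θ1=270°, e=1]
2. rotate(1, 90) → [θ0=0°, θ1=0°, e=1]
all 25 alternatives checked — unique.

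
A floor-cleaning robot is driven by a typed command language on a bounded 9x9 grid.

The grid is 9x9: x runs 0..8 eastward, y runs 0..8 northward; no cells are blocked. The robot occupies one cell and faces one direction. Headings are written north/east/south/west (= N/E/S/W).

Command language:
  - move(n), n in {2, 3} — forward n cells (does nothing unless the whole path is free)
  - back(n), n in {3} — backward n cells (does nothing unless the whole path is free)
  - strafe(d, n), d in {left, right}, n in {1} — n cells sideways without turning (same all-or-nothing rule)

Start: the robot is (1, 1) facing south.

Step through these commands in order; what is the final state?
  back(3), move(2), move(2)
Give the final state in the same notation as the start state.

t0: (1, 1) facing south
t=1 back(3) ⇒ (1, 4) facing south
t=2 move(2) ⇒ (1, 2) facing south
t=3 move(2) ⇒ (1, 0) facing south

(1, 0) facing south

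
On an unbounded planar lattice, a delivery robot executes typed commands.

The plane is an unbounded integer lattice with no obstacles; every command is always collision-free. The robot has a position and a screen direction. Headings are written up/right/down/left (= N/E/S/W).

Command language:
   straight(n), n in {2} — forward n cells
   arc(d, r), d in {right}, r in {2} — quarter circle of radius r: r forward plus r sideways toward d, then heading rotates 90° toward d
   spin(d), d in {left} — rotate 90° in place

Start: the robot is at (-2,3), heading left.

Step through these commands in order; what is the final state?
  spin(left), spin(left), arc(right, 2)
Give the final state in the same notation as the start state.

begin: at (-2,3), heading left
[1] after spin(left): at (-2,3), heading down
[2] after spin(left): at (-2,3), heading right
[3] after arc(right, 2): at (0,1), heading down

at (0,1), heading down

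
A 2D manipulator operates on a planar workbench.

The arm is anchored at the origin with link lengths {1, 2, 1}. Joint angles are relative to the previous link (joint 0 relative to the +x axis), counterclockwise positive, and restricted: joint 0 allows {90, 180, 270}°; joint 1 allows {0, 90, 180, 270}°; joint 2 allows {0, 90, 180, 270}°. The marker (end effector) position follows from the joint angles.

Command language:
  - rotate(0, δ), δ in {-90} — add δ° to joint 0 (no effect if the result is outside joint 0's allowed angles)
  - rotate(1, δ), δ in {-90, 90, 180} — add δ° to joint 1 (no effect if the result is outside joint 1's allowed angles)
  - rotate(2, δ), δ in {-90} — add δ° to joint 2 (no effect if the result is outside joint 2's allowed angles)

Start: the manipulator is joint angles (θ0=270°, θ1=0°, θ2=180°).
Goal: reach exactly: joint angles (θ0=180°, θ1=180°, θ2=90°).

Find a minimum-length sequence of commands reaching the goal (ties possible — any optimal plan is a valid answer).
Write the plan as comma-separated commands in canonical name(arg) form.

from: joint angles (θ0=270°, θ1=0°, θ2=180°)
step 1 (rotate(2, -90)): joint angles (θ0=270°, θ1=0°, θ2=90°)
step 2 (rotate(0, -90)): joint angles (θ0=180°, θ1=0°, θ2=90°)
step 3 (rotate(1, 180)): joint angles (θ0=180°, θ1=180°, θ2=90°)
minimal: 3 command(s), checked below 3.

rotate(2, -90), rotate(0, -90), rotate(1, 180)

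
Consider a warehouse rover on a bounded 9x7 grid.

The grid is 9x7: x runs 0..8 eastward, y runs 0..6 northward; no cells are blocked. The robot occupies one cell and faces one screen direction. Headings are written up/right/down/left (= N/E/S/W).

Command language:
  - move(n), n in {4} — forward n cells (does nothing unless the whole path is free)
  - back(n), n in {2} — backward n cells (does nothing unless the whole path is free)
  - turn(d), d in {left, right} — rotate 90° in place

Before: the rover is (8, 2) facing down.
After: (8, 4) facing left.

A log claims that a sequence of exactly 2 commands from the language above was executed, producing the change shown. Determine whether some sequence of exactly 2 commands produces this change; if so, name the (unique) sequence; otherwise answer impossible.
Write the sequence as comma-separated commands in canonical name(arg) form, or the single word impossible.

back(2), turn(right)

key: position moved to (8,4) AND the heading swung to W — translation plus rotation needed
begin: (8, 2) facing down
[1] after back(2): (8, 4) facing down
[2] after turn(right): (8, 4) facing left
no other 2-command option fits: unique.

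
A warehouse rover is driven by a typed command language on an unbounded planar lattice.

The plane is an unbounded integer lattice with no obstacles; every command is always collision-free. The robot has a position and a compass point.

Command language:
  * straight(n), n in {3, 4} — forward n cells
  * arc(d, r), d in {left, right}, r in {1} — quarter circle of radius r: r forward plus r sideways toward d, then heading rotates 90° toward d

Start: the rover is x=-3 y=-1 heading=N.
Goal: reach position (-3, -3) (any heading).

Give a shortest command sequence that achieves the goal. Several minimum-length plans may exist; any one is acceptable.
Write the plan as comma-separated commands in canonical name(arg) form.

from: x=-3 y=-1 heading=N
1. arc(right, 1) → x=-2 y=0 heading=E
2. arc(right, 1) → x=-1 y=-1 heading=S
3. arc(right, 1) → x=-2 y=-2 heading=W
4. arc(left, 1) → x=-3 y=-3 heading=S
shorter routes all fall short; 4 is best.

arc(right, 1), arc(right, 1), arc(right, 1), arc(left, 1)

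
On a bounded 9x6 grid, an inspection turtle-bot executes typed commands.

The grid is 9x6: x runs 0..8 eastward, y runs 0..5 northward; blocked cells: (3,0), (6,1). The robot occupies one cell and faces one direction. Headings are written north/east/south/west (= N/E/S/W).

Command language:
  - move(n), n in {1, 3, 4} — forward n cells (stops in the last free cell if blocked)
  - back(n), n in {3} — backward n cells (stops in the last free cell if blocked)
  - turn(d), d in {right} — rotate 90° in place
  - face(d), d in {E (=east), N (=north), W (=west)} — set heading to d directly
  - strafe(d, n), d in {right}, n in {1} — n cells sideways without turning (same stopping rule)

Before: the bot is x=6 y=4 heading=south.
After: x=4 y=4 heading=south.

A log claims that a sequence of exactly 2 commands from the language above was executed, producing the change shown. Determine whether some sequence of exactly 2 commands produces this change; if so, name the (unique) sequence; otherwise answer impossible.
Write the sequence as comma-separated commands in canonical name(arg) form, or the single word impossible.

key: heading stays S — no command in the sequence turns
t0: x=6 y=4 heading=south
t=1 strafe(right, 1) ⇒ x=5 y=4 heading=south
t=2 strafe(right, 1) ⇒ x=4 y=4 heading=south
all 81 alternatives checked — unique.

strafe(right, 1), strafe(right, 1)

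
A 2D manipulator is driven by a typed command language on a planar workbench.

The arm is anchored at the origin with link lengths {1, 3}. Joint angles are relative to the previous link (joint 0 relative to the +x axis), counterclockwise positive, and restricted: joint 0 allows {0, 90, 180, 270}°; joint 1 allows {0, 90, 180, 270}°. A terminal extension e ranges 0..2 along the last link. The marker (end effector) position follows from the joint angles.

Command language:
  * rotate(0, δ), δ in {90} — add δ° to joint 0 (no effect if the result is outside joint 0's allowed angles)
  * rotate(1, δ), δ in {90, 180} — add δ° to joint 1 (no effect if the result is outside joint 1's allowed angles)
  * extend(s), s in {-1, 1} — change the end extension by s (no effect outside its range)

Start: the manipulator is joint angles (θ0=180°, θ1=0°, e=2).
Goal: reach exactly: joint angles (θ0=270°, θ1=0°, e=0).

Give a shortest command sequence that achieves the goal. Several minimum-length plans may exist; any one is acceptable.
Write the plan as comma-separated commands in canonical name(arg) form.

extend(-1), extend(-1), rotate(0, 90)

t0: joint angles (θ0=180°, θ1=0°, e=2)
step 1 (extend(-1)): joint angles (θ0=180°, θ1=0°, e=1)
step 2 (extend(-1)): joint angles (θ0=180°, θ1=0°, e=0)
step 3 (rotate(0, 90)): joint angles (θ0=270°, θ1=0°, e=0)
minimal: 3 command(s), checked below 3.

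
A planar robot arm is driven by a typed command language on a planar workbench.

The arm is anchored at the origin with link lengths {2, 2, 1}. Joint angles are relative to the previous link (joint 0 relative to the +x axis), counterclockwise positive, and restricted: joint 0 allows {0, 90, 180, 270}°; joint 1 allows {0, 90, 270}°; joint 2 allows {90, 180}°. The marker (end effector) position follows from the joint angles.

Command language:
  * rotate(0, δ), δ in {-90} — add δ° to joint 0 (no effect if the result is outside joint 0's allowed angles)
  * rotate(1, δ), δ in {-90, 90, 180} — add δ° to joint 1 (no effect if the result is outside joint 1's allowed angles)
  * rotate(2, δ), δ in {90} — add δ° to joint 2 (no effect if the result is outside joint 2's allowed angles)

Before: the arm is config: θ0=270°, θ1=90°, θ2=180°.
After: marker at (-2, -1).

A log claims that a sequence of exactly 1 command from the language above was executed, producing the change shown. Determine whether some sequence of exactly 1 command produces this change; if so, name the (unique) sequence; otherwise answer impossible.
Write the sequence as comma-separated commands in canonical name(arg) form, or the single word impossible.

rotate(0, -90)

initial: config: θ0=270°, θ1=90°, θ2=180°
1. rotate(0, -90) → config: θ0=180°, θ1=90°, θ2=180°
all 5 alternatives checked — unique.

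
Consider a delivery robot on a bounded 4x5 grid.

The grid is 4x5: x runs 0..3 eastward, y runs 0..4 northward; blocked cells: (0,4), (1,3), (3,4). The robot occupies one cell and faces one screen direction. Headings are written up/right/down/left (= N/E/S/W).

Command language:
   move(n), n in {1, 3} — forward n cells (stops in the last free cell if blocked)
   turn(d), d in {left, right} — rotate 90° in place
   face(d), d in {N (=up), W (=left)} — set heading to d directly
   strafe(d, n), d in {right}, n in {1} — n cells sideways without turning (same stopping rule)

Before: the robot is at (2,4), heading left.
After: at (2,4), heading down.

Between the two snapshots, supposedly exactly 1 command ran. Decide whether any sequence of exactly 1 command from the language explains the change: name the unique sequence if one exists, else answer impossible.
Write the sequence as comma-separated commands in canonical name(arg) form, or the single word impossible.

turn(left)

key: parked at (2,4) the whole time — nothing moves the robot
initial: at (2,4), heading left
step 1 (turn(left)): at (2,4), heading down
all 7 alternatives checked — unique.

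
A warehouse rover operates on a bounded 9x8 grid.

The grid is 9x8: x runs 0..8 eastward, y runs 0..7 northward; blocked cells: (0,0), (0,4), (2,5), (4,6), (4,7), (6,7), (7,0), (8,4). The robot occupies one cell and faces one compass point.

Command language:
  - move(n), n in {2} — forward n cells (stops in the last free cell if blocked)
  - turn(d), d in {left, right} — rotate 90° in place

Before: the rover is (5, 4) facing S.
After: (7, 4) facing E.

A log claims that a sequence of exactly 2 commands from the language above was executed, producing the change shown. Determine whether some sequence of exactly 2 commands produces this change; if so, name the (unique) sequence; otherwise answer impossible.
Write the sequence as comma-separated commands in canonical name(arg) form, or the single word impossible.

turn(left), move(2)

key: position moved to (7,4) AND the heading swung to E — translation plus rotation needed
from: (5, 4) facing S
1. turn(left) → (5, 4) facing E
2. move(2) → (7, 4) facing E
all 9 alternatives checked — unique.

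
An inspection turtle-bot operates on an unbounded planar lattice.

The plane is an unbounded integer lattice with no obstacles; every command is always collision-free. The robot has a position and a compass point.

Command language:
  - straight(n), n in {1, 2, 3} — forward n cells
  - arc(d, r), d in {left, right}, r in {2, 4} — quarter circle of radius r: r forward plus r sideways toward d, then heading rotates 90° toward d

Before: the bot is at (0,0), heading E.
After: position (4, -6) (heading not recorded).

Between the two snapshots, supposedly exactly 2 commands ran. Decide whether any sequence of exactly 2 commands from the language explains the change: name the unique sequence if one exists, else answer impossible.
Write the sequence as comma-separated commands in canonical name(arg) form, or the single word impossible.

key: running straight(2) before arc(right, 4) would end elsewhere — order is forced
initial: at (0,0), heading E
[1] after arc(right, 4): at (4,-4), heading S
[2] after straight(2): at (4,-6), heading S
all 49 alternatives checked — unique.

arc(right, 4), straight(2)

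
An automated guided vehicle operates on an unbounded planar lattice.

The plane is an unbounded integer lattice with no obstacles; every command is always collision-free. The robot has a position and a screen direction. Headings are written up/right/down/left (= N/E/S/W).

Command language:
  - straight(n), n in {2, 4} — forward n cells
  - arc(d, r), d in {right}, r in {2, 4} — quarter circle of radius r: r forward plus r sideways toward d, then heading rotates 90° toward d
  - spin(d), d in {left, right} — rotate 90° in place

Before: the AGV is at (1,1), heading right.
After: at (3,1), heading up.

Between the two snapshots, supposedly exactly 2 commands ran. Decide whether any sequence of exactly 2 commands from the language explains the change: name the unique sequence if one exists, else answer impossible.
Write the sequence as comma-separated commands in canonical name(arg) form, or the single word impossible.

key: cell and facing (now N) both changed — the 2 commands mix motion and turning
t0: at (1,1), heading right
step 1 (straight(2)): at (3,1), heading right
step 2 (spin(left)): at (3,1), heading up
all 36 alternatives checked — unique.

straight(2), spin(left)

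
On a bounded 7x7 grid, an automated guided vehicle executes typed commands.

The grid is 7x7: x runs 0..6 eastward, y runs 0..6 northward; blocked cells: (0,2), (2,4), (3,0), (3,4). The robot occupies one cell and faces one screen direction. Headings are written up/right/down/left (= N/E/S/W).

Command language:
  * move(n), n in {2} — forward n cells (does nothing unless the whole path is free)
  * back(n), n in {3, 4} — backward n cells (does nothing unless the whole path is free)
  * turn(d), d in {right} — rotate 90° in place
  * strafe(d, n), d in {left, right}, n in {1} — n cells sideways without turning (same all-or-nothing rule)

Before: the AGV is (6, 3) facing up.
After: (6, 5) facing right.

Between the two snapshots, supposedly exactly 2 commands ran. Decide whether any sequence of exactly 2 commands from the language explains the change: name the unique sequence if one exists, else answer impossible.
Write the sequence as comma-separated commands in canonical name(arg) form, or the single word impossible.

move(2), turn(right)

key: position moved to (6,5) AND the heading swung to E — translation plus rotation needed
initial: (6, 3) facing up
1. move(2) → (6, 5) facing up
2. turn(right) → (6, 5) facing right
all 36 alternatives checked — unique.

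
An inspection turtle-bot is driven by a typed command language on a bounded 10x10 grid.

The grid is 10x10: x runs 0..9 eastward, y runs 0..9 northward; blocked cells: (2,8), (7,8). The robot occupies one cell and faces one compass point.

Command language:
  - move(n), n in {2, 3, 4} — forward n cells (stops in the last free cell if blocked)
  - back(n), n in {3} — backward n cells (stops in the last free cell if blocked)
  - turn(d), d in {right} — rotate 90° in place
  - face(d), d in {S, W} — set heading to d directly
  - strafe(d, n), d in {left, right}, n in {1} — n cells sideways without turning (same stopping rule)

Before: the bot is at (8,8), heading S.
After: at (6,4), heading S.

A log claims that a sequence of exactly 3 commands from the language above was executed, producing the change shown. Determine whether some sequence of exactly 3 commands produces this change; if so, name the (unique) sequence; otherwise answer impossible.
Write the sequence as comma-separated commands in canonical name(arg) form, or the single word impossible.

key: heading stays S — no command in the sequence turns
begin: at (8,8), heading S
step 1 (move(4)): at (8,4), heading S
step 2 (strafe(right, 1)): at (7,4), heading S
step 3 (strafe(right, 1)): at (6,4), heading S
no other 3-command option fits: unique.

move(4), strafe(right, 1), strafe(right, 1)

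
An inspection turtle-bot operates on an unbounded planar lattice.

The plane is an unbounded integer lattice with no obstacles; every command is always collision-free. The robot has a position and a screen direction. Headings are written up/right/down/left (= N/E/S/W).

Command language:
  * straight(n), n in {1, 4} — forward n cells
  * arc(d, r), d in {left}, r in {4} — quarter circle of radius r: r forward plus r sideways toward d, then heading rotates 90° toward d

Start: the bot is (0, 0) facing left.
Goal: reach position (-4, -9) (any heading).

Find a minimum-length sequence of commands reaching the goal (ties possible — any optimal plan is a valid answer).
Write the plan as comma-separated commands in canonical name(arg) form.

start: (0, 0) facing left
step 1 (arc(left, 4)): (-4, -4) facing down
step 2 (straight(4)): (-4, -8) facing down
step 3 (straight(1)): (-4, -9) facing down
nothing shorter than 3 reaches the goal.

arc(left, 4), straight(4), straight(1)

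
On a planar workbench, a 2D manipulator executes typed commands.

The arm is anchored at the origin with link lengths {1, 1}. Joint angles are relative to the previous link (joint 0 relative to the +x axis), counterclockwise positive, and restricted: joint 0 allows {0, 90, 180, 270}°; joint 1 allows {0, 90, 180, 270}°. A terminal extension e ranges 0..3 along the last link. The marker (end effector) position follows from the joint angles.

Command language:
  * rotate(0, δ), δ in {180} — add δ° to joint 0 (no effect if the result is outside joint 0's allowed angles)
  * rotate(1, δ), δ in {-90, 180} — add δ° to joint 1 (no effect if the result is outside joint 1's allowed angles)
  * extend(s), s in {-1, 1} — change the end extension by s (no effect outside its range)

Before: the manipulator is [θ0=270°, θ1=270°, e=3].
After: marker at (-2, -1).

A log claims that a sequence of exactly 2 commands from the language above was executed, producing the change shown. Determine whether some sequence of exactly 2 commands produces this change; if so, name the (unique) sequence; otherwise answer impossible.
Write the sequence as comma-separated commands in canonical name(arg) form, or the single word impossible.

extend(-1), extend(-1)

t0: [θ0=270°, θ1=270°, e=3]
t=1 extend(-1) ⇒ [θ0=270°, θ1=270°, e=2]
t=2 extend(-1) ⇒ [θ0=270°, θ1=270°, e=1]
uniquely the one of 25 2-step routes that fits.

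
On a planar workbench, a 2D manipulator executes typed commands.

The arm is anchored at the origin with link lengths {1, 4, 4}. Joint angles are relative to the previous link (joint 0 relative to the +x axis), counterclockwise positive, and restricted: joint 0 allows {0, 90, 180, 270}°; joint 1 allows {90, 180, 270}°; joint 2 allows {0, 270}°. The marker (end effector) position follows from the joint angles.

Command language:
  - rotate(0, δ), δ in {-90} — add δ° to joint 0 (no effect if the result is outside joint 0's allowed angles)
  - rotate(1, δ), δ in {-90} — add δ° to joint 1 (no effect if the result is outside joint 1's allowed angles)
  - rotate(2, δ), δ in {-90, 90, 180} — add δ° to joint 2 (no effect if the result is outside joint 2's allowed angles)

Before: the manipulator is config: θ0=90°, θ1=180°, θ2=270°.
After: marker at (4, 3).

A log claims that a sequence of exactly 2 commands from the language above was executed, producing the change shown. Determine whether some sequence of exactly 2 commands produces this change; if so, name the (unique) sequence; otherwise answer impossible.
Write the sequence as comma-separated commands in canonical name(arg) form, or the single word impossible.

rotate(0, -90), rotate(0, -90)

initial: config: θ0=90°, θ1=180°, θ2=270°
[1] after rotate(0, -90): config: θ0=0°, θ1=180°, θ2=270°
[2] after rotate(0, -90): config: θ0=270°, θ1=180°, θ2=270°
no other 2-command option fits: unique.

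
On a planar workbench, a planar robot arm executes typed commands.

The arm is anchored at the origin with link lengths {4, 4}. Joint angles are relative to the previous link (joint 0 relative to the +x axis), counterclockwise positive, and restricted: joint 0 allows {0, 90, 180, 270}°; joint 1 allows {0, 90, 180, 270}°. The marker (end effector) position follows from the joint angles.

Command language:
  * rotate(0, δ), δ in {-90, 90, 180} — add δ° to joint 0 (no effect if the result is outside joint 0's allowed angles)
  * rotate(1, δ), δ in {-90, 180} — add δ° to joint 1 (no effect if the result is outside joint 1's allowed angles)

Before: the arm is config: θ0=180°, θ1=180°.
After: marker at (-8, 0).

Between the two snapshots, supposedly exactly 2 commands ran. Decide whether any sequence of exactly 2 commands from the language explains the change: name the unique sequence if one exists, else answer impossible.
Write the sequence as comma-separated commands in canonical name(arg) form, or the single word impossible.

start: config: θ0=180°, θ1=180°
step 1 (rotate(1, -90)): config: θ0=180°, θ1=90°
step 2 (rotate(1, -90)): config: θ0=180°, θ1=0°
no other 2-command option fits: unique.

rotate(1, -90), rotate(1, -90)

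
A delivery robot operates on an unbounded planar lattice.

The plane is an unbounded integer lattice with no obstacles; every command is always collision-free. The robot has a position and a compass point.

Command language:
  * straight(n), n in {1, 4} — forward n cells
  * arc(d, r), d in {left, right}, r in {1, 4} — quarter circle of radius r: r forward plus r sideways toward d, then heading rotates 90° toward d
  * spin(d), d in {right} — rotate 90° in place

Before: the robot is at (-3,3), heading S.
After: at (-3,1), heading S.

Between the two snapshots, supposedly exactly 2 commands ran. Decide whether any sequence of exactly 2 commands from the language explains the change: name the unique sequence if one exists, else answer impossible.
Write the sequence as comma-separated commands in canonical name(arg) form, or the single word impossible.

key: still facing S at the end — nothing in the sequence rotates
from: at (-3,3), heading S
t=1 straight(1) ⇒ at (-3,2), heading S
t=2 straight(1) ⇒ at (-3,1), heading S
no rival 2-sequence matches.

straight(1), straight(1)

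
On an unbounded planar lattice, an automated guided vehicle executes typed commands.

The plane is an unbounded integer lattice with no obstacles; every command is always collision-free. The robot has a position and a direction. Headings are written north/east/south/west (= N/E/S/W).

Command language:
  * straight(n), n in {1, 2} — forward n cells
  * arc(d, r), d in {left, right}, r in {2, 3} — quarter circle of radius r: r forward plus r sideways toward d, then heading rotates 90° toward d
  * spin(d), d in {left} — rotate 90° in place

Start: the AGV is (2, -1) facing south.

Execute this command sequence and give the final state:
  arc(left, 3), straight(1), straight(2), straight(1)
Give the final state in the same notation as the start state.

(9, -4) facing east

t0: (2, -1) facing south
t=1 arc(left, 3) ⇒ (5, -4) facing east
t=2 straight(1) ⇒ (6, -4) facing east
t=3 straight(2) ⇒ (8, -4) facing east
t=4 straight(1) ⇒ (9, -4) facing east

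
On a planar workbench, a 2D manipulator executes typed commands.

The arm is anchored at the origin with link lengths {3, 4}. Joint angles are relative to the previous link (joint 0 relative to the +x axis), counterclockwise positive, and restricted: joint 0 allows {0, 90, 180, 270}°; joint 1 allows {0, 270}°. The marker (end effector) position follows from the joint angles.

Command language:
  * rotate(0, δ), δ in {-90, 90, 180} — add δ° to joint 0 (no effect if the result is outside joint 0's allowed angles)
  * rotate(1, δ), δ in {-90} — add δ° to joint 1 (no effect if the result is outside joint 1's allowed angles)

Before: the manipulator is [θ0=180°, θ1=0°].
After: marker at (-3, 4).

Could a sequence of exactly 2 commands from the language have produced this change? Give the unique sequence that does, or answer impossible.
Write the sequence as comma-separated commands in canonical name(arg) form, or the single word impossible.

begin: [θ0=180°, θ1=0°]
t=1 rotate(1, -90) ⇒ [θ0=180°, θ1=270°]
t=2 rotate(1, -90) ⇒ [θ0=180°, θ1=270°]
no other 2-command option fits: unique.

rotate(1, -90), rotate(1, -90)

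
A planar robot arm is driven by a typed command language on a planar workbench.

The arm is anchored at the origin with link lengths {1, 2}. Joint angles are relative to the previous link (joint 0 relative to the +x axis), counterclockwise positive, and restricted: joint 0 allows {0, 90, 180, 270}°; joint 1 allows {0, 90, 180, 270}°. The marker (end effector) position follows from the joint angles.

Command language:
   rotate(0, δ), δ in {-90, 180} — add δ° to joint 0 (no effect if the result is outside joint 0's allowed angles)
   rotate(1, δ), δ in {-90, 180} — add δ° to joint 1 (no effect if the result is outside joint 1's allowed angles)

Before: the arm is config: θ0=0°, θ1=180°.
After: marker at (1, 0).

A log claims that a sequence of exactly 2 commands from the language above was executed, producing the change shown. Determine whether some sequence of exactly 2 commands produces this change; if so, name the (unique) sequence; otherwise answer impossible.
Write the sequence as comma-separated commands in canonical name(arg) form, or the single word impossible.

begin: config: θ0=0°, θ1=180°
t=1 rotate(0, -90) ⇒ config: θ0=270°, θ1=180°
t=2 rotate(0, -90) ⇒ config: θ0=180°, θ1=180°
no rival 2-sequence matches.

rotate(0, -90), rotate(0, -90)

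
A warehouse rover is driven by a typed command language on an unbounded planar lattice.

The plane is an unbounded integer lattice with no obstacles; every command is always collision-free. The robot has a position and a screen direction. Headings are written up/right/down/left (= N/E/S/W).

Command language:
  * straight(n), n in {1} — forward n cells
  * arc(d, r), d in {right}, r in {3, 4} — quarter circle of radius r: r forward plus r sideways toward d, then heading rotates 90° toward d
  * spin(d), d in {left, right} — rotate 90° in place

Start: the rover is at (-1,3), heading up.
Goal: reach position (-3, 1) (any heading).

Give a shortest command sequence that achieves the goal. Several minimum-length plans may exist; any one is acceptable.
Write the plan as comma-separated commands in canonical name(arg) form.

straight(1), spin(right), straight(1), spin(right), arc(right, 3)

initial: at (-1,3), heading up
t=1 straight(1) ⇒ at (-1,4), heading up
t=2 spin(right) ⇒ at (-1,4), heading right
t=3 straight(1) ⇒ at (0,4), heading right
t=4 spin(right) ⇒ at (0,4), heading down
t=5 arc(right, 3) ⇒ at (-3,1), heading left
nothing shorter than 5 reaches the goal.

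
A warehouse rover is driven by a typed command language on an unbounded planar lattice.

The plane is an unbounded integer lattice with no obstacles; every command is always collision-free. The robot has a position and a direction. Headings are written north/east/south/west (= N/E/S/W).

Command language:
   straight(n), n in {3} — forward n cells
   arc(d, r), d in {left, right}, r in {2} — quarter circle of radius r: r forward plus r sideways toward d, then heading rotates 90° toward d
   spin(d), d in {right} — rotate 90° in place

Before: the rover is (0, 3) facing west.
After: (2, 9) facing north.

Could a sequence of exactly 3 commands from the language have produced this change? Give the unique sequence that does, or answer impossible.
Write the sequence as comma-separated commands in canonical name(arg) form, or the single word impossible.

arc(right, 2), arc(right, 2), arc(left, 2)

key: position moved to (2,9) AND the heading swung to N — translation plus rotation needed
begin: (0, 3) facing west
[1] after arc(right, 2): (-2, 5) facing north
[2] after arc(right, 2): (0, 7) facing east
[3] after arc(left, 2): (2, 9) facing north
all 64 alternatives checked — unique.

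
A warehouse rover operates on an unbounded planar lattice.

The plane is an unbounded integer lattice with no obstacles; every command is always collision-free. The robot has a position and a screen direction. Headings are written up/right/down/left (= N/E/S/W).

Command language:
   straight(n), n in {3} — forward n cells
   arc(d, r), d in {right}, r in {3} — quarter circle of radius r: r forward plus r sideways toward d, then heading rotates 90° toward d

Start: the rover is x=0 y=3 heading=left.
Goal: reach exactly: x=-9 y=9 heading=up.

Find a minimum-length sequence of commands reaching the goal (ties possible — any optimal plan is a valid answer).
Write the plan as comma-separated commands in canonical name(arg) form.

begin: x=0 y=3 heading=left
t=1 straight(3) ⇒ x=-3 y=3 heading=left
t=2 straight(3) ⇒ x=-6 y=3 heading=left
t=3 arc(right, 3) ⇒ x=-9 y=6 heading=up
t=4 straight(3) ⇒ x=-9 y=9 heading=up
nothing shorter than 4 reaches the goal.

straight(3), straight(3), arc(right, 3), straight(3)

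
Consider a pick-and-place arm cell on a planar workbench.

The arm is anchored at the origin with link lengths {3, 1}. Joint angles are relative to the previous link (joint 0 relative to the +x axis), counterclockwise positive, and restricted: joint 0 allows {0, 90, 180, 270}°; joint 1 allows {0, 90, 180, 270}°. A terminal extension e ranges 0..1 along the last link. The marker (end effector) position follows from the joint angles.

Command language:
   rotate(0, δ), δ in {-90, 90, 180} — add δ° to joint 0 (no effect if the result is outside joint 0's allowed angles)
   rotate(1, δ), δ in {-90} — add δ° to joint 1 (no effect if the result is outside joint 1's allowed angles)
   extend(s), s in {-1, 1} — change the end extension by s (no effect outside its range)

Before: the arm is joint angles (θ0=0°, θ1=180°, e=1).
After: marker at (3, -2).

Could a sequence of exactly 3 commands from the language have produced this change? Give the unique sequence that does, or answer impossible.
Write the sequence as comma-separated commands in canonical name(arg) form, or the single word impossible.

rotate(1, -90), rotate(1, -90), rotate(1, -90)

initial: joint angles (θ0=0°, θ1=180°, e=1)
[1] after rotate(1, -90): joint angles (θ0=0°, θ1=90°, e=1)
[2] after rotate(1, -90): joint angles (θ0=0°, θ1=0°, e=1)
[3] after rotate(1, -90): joint angles (θ0=0°, θ1=270°, e=1)
all 216 alternatives checked — unique.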